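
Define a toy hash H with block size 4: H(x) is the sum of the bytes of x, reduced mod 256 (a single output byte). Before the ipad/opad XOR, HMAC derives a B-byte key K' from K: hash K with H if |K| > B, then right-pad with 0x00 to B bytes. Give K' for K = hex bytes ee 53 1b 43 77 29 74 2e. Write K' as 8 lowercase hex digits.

|K| = 8 > B = 4, so first hash the key.
H(K): sum = 238+83+27+67+119+41+116+46 = 737; mod 256 = 225 → e1.
Zero-pad H(K) = e1 to 4 bytes: K' = e1 00 00 00.

e1000000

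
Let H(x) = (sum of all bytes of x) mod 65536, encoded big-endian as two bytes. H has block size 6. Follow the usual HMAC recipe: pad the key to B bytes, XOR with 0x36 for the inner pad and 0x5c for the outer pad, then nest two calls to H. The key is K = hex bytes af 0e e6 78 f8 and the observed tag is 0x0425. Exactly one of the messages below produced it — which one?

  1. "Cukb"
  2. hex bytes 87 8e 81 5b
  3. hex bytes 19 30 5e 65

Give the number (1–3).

Key hex bytes af 0e e6 78 f8 is 5 bytes ≤ B = 6; zero-pad to 6 bytes: K' = af 0e e6 78 f8 00.
K' ⊕ ipad = 99 38 d0 4e ce 36; K' ⊕ opad = f3 52 ba 24 a4 5c.
m1: inner = H(99 38 d0 4e ce 36 43 75 6b 62) = 04 78; tag = H(f3 52 ba 24 a4 5c 04 78) = 039f
m2: inner = H(99 38 d0 4e ce 36 87 8e 81 5b) = 04 e4; tag = H(f3 52 ba 24 a4 5c 04 e4) = 040b
m3: inner = H(99 38 d0 4e ce 36 19 30 5e 65) = 03 ff; tag = H(f3 52 ba 24 a4 5c 03 ff) = 0425 ← matches

3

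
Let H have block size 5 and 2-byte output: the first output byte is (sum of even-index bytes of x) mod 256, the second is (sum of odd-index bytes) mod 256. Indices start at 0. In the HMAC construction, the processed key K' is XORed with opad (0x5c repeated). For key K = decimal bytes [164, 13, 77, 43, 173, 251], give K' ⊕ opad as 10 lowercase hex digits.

c26f5c5c5c

Key decimal bytes [164, 13, 77, 43, 173, 251] = a4 0d 4d 2b ad fb is 6 bytes > B = 5, so hash it first: H(key) = 9e 33, then zero-pad to 5 bytes: K' = 9e 33 00 00 00.
XOR each byte with 0x5c: 9e⊕5c=c2, 33⊕5c=6f, 00⊕5c=5c, 00⊕5c=5c, 00⊕5c=5c.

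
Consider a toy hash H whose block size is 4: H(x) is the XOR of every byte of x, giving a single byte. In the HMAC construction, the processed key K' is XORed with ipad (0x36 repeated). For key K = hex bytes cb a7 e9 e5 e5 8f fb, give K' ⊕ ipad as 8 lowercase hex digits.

Key hex bytes cb a7 e9 e5 e5 8f fb is 7 bytes > B = 4, so hash it first: H(key) = f1, then zero-pad to 4 bytes: K' = f1 00 00 00.
XOR each byte with 0x36: f1⊕36=c7, 00⊕36=36, 00⊕36=36, 00⊕36=36.

c7363636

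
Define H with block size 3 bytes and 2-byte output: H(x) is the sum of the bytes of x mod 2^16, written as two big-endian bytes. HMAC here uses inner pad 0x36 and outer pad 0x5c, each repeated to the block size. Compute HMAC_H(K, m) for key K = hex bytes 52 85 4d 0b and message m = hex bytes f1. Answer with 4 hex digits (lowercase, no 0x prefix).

Key hex bytes 52 85 4d 0b is 4 bytes > B = 3, so hash it first: H(key) = 01 2f, then zero-pad to 3 bytes: K' = 01 2f 00.
K' ⊕ ipad = 37 19 36.  K' ⊕ opad = 5d 73 5c.
Inner input = (K'⊕ipad) ∥ m = 37 19 36 ∥ f1.
Inner hash: sum = 55+25+54+241 = 375 → 01 77.
Outer input = (K'⊕opad) ∥ inner = 5d 73 5c ∥ 01 77.
Outer hash (tag): sum = 93+115+92+1+119 = 420 → 01 a4.

01a4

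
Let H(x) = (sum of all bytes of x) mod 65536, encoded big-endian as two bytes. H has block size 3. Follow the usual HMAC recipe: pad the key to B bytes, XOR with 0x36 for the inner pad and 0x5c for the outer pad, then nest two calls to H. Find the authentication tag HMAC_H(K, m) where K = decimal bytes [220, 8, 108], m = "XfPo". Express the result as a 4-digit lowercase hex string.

Key decimal bytes [220, 8, 108] = dc 08 6c is exactly B = 3 bytes: K' = dc 08 6c.
K' ⊕ ipad = ea 3e 5a.  K' ⊕ opad = 80 54 30.
Inner input = (K'⊕ipad) ∥ m = ea 3e 5a ∥ 58 66 50 6f.
Inner hash: sum = 234+62+90+88+102+80+111 = 767 → 02 ff.
Outer input = (K'⊕opad) ∥ inner = 80 54 30 ∥ 02 ff.
Outer hash (tag): sum = 128+84+48+2+255 = 517 → 02 05.

0205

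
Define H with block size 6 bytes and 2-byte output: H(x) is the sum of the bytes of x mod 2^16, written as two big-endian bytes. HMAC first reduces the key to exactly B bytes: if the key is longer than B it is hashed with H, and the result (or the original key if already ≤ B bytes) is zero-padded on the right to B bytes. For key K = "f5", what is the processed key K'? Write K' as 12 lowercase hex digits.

663500000000

Key "f5" = 66 35 is 2 bytes ≤ B = 6; zero-pad to 6 bytes: K' = 66 35 00 00 00 00.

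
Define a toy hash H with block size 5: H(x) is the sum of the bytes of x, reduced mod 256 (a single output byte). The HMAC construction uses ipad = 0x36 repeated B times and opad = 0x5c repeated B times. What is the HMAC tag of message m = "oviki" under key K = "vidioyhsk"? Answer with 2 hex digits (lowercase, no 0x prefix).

Key "vidioyhsk" = 76 69 64 69 6f 79 68 73 6b is 9 bytes > B = 5, so hash it first: H(key) = da, then zero-pad to 5 bytes: K' = da 00 00 00 00.
K' ⊕ ipad = ec 36 36 36 36.  K' ⊕ opad = 86 5c 5c 5c 5c.
Inner input = (K'⊕ipad) ∥ m = ec 36 36 36 36 ∥ 6f 76 69 6b 69.
Inner hash: sum = 236+54+54+54+54+111+118+105+107+105 = 998; mod 256 = 230 → e6.
Outer input = (K'⊕opad) ∥ inner = 86 5c 5c 5c 5c ∥ e6.
Outer hash (tag): sum = 134+92+92+92+92+230 = 732; mod 256 = 220 → dc.

dc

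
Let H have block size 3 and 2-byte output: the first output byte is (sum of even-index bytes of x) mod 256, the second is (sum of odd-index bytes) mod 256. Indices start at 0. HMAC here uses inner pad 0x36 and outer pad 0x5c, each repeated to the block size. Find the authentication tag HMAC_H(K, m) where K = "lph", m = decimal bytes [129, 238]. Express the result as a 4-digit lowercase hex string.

2bd2

Key "lph" = 6c 70 68 is exactly B = 3 bytes: K' = 6c 70 68.
K' ⊕ ipad = 5a 46 5e.  K' ⊕ opad = 30 2c 34.
Inner input = (K'⊕ipad) ∥ m = 5a 46 5e ∥ 81 ee.
Inner hash: even-index sum = 422 mod 256 = 166; odd-index sum = 199 mod 256 = 199 → a6 c7.
Outer input = (K'⊕opad) ∥ inner = 30 2c 34 ∥ a6 c7.
Outer hash (tag): even-index sum = 299 mod 256 = 43; odd-index sum = 210 mod 256 = 210 → 2b d2.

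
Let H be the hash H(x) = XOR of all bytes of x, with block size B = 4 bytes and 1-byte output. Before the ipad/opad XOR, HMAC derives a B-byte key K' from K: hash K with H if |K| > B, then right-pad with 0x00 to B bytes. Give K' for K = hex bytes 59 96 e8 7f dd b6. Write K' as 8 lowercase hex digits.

|K| = 6 > B = 4, so first hash the key.
H(K): XOR 59⊕96⊕e8⊕7f⊕dd⊕b6 = 33.
Zero-pad H(K) = 33 to 4 bytes: K' = 33 00 00 00.

33000000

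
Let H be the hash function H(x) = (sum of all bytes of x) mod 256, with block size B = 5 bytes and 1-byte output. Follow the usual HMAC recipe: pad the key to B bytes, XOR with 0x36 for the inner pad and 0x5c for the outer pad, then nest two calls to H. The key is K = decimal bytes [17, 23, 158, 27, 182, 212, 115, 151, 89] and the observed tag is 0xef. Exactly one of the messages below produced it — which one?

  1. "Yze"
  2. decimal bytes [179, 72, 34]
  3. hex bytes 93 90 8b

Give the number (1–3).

2

Key decimal bytes [17, 23, 158, 27, 182, 212, 115, 151, 89] = 11 17 9e 1b b6 d4 73 97 59 is 9 bytes > B = 5, so hash it first: H(key) = ce, then zero-pad to 5 bytes: K' = ce 00 00 00 00.
K' ⊕ ipad = f8 36 36 36 36; K' ⊕ opad = 92 5c 5c 5c 5c.
m1: inner = H(f8 36 36 36 36 59 7a 65) = 08; tag = H(92 5c 5c 5c 5c 08) = 0a
m2: inner = H(f8 36 36 36 36 b3 48 22) = ed; tag = H(92 5c 5c 5c 5c ed) = ef ← matches
m3: inner = H(f8 36 36 36 36 93 90 8b) = 7e; tag = H(92 5c 5c 5c 5c 7e) = 80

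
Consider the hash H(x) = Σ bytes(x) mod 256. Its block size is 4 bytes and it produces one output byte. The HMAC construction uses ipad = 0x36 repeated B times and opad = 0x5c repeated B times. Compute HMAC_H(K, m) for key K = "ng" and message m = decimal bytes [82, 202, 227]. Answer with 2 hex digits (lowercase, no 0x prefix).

39

Key "ng" = 6e 67 is 2 bytes ≤ B = 4; zero-pad to 4 bytes: K' = 6e 67 00 00.
K' ⊕ ipad = 58 51 36 36.  K' ⊕ opad = 32 3b 5c 5c.
Inner input = (K'⊕ipad) ∥ m = 58 51 36 36 ∥ 52 ca e3.
Inner hash: sum = 88+81+54+54+82+202+227 = 788; mod 256 = 20 → 14.
Outer input = (K'⊕opad) ∥ inner = 32 3b 5c 5c ∥ 14.
Outer hash (tag): sum = 50+59+92+92+20 = 313; mod 256 = 57 → 39.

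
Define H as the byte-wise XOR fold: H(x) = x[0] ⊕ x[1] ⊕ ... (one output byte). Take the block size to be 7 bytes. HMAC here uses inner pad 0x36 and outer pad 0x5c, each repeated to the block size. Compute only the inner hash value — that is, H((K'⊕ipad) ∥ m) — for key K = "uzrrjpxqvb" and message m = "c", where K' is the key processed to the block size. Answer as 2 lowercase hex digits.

5d

Key "uzrrjpxqvb" = 75 7a 72 72 6a 70 78 71 76 62 is 10 bytes > B = 7, so hash it first: H(key) = 08, then zero-pad to 7 bytes: K' = 08 00 00 00 00 00 00.
K' ⊕ ipad = 3e 36 36 36 36 36 36.
Inner input = 3e 36 36 36 36 36 36 ∥ 63.
Inner hash: XOR 3e⊕36⊕36⊕36⊕36⊕36⊕36⊕63 = 5d.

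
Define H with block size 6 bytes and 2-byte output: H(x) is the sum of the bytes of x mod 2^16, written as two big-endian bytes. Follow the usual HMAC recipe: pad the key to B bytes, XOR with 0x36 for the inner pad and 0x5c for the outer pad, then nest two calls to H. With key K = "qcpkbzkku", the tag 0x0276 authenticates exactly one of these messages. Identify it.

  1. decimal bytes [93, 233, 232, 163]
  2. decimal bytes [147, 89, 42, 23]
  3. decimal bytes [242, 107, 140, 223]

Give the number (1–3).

2

Key "qcpkbzkku" = 71 63 70 6b 62 7a 6b 6b 75 is 9 bytes > B = 6, so hash it first: H(key) = 03 d6, then zero-pad to 6 bytes: K' = 03 d6 00 00 00 00.
K' ⊕ ipad = 35 e0 36 36 36 36; K' ⊕ opad = 5f 8a 5c 5c 5c 5c.
m1: inner = H(35 e0 36 36 36 36 5d e9 e8 a3) = 04 be; tag = H(5f 8a 5c 5c 5c 5c 04 be) = 031b
m2: inner = H(35 e0 36 36 36 36 93 59 2a 17) = 03 1a; tag = H(5f 8a 5c 5c 5c 5c 03 1a) = 0276 ← matches
m3: inner = H(35 e0 36 36 36 36 f2 6b 8c df) = 04 b5; tag = H(5f 8a 5c 5c 5c 5c 04 b5) = 0312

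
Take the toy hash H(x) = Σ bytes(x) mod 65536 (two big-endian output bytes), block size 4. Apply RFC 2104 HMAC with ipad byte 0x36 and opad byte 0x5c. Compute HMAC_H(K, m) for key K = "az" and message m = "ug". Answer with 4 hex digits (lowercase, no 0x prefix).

Key "az" = 61 7a is 2 bytes ≤ B = 4; zero-pad to 4 bytes: K' = 61 7a 00 00.
K' ⊕ ipad = 57 4c 36 36.  K' ⊕ opad = 3d 26 5c 5c.
Inner input = (K'⊕ipad) ∥ m = 57 4c 36 36 ∥ 75 67.
Inner hash: sum = 87+76+54+54+117+103 = 491 → 01 eb.
Outer input = (K'⊕opad) ∥ inner = 3d 26 5c 5c ∥ 01 eb.
Outer hash (tag): sum = 61+38+92+92+1+235 = 519 → 02 07.

0207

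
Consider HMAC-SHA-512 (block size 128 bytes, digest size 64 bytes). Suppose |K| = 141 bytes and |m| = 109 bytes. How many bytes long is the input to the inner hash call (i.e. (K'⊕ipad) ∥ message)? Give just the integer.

Key is 141 > 128 bytes, so it is hashed to 64 bytes then zero-padded to 128: |K'| = 128.
Inner input = (K'⊕ipad) ∥ m → 128 + 109 = 237 bytes.

237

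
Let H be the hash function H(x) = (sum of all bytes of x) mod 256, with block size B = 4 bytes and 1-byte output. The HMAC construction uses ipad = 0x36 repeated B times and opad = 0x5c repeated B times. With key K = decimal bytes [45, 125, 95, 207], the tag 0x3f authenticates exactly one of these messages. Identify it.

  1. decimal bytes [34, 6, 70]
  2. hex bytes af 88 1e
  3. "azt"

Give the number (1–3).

Key decimal bytes [45, 125, 95, 207] = 2d 7d 5f cf is exactly B = 4 bytes: K' = 2d 7d 5f cf.
K' ⊕ ipad = 1b 4b 69 f9; K' ⊕ opad = 71 21 03 93.
m1: inner = H(1b 4b 69 f9 22 06 46) = 36; tag = H(71 21 03 93 36) = 5e
m2: inner = H(1b 4b 69 f9 af 88 1e) = 1d; tag = H(71 21 03 93 1d) = 45
m3: inner = H(1b 4b 69 f9 61 7a 74) = 17; tag = H(71 21 03 93 17) = 3f ← matches

3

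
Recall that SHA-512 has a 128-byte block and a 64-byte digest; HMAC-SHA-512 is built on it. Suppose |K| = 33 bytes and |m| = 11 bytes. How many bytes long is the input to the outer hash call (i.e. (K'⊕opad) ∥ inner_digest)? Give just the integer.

192

Key is 33 ≤ 128 bytes, zero-padded: |K'| = 128.
Outer input = (K'⊕opad) ∥ H(inner) → 128 + 64 = 192 bytes.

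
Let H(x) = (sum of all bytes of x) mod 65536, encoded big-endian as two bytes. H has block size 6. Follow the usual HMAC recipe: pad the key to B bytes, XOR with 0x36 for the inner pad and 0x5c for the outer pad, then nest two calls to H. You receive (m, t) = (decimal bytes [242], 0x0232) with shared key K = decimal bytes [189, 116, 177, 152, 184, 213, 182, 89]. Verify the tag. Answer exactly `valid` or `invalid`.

valid

Key decimal bytes [189, 116, 177, 152, 184, 213, 182, 89] = bd 74 b1 98 b8 d5 b6 59 is 8 bytes > B = 6, so hash it first: H(key) = 05 16, then zero-pad to 6 bytes: K' = 05 16 00 00 00 00.
K' ⊕ ipad = 33 20 36 36 36 36; K' ⊕ opad = 59 4a 5c 5c 5c 5c.
Inner hash: sum = 51+32+54+54+54+54+242 = 541 → 02 1d.
Outer hash (recomputed tag): sum = 89+74+92+92+92+92+2+29 = 562 → 02 32.
Recomputed tag = 0232; claimed = 0232 → match.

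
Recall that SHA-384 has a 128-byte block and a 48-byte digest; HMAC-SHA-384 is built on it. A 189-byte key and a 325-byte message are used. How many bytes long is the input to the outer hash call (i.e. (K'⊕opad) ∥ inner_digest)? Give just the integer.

Key is 189 > 128 bytes, so it is hashed to 48 bytes then zero-padded to 128: |K'| = 128.
Outer input = (K'⊕opad) ∥ H(inner) → 128 + 48 = 176 bytes.

176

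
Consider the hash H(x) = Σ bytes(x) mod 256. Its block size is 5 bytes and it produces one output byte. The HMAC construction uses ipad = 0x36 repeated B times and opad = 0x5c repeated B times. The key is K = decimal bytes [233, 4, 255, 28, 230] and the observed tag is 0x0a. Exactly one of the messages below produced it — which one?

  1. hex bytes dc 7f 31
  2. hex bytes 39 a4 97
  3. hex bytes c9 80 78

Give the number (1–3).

Key decimal bytes [233, 4, 255, 28, 230] = e9 04 ff 1c e6 is exactly B = 5 bytes: K' = e9 04 ff 1c e6.
K' ⊕ ipad = df 32 c9 2a d0; K' ⊕ opad = b5 58 a3 40 ba.
m1: inner = H(df 32 c9 2a d0 dc 7f 31) = 60; tag = H(b5 58 a3 40 ba 60) = 0a ← matches
m2: inner = H(df 32 c9 2a d0 39 a4 97) = 48; tag = H(b5 58 a3 40 ba 48) = f2
m3: inner = H(df 32 c9 2a d0 c9 80 78) = 95; tag = H(b5 58 a3 40 ba 95) = 3f

1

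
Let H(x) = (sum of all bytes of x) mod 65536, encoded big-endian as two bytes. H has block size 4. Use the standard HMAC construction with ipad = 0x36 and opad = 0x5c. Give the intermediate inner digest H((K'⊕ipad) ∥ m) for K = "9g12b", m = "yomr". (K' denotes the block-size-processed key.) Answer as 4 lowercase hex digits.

02bd

Key "9g12b" = 39 67 31 32 62 is 5 bytes > B = 4, so hash it first: H(key) = 01 65, then zero-pad to 4 bytes: K' = 01 65 00 00.
K' ⊕ ipad = 37 53 36 36.
Inner input = 37 53 36 36 ∥ 79 6f 6d 72.
Inner hash: sum = 55+83+54+54+121+111+109+114 = 701 → 02 bd.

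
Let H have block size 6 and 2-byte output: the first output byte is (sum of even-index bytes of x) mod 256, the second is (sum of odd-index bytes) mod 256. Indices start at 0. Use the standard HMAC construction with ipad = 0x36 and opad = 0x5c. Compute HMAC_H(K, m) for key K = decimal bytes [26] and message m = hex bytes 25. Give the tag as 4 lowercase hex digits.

bbb6

Key decimal bytes [26] = 1a is 1 byte ≤ B = 6; zero-pad to 6 bytes: K' = 1a 00 00 00 00 00.
K' ⊕ ipad = 2c 36 36 36 36 36.  K' ⊕ opad = 46 5c 5c 5c 5c 5c.
Inner input = (K'⊕ipad) ∥ m = 2c 36 36 36 36 36 ∥ 25.
Inner hash: even-index sum = 189 mod 256 = 189; odd-index sum = 162 mod 256 = 162 → bd a2.
Outer input = (K'⊕opad) ∥ inner = 46 5c 5c 5c 5c 5c ∥ bd a2.
Outer hash (tag): even-index sum = 443 mod 256 = 187; odd-index sum = 438 mod 256 = 182 → bb b6.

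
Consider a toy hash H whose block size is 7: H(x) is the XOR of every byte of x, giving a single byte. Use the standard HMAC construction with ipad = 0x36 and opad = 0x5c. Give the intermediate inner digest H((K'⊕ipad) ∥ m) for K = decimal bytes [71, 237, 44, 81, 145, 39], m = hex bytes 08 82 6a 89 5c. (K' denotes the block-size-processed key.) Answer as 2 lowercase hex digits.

Key decimal bytes [71, 237, 44, 81, 145, 39] = 47 ed 2c 51 91 27 is 6 bytes ≤ B = 7; zero-pad to 7 bytes: K' = 47 ed 2c 51 91 27 00.
K' ⊕ ipad = 71 db 1a 67 a7 11 36.
Inner input = 71 db 1a 67 a7 11 36 ∥ 08 82 6a 89 5c.
Inner hash: XOR 71⊕db⊕1a⊕67⊕a7⊕11⊕36⊕08⊕82⊕6a⊕89⊕5c = 62.

62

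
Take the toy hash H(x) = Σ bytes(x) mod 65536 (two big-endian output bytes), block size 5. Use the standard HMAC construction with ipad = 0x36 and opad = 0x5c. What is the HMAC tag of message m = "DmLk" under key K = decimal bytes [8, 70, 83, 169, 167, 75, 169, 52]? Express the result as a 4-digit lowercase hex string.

Key decimal bytes [8, 70, 83, 169, 167, 75, 169, 52] = 08 46 53 a9 a7 4b a9 34 is 8 bytes > B = 5, so hash it first: H(key) = 03 19, then zero-pad to 5 bytes: K' = 03 19 00 00 00.
K' ⊕ ipad = 35 2f 36 36 36.  K' ⊕ opad = 5f 45 5c 5c 5c.
Inner input = (K'⊕ipad) ∥ m = 35 2f 36 36 36 ∥ 44 6d 4c 6b.
Inner hash: sum = 53+47+54+54+54+68+109+76+107 = 622 → 02 6e.
Outer input = (K'⊕opad) ∥ inner = 5f 45 5c 5c 5c ∥ 02 6e.
Outer hash (tag): sum = 95+69+92+92+92+2+110 = 552 → 02 28.

0228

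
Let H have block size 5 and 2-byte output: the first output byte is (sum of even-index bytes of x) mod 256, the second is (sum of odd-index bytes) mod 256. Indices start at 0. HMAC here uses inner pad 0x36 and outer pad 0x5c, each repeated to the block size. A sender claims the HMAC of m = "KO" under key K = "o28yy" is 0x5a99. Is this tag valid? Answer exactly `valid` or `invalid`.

Key "o28yy" = 6f 32 38 79 79 is exactly B = 5 bytes: K' = 6f 32 38 79 79.
K' ⊕ ipad = 59 04 0e 4f 4f; K' ⊕ opad = 33 6e 64 25 25.
Inner hash: even-index sum = 261 mod 256 = 5; odd-index sum = 158 mod 256 = 158 → 05 9e.
Outer hash (recomputed tag): even-index sum = 346 mod 256 = 90; odd-index sum = 152 mod 256 = 152 → 5a 98.
Recomputed tag = 5a98; claimed = 5a99 → mismatch.

invalid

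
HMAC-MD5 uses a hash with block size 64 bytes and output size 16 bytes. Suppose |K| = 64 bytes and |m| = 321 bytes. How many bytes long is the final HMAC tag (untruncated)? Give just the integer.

16

The tag is one MD5 digest: 16 bytes.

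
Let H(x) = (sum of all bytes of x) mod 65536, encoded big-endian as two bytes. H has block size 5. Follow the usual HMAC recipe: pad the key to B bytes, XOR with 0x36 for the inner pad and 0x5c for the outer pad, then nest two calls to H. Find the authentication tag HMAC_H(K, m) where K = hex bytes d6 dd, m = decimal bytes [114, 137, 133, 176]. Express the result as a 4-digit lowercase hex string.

Key hex bytes d6 dd is 2 bytes ≤ B = 5; zero-pad to 5 bytes: K' = d6 dd 00 00 00.
K' ⊕ ipad = e0 eb 36 36 36.  K' ⊕ opad = 8a 81 5c 5c 5c.
Inner input = (K'⊕ipad) ∥ m = e0 eb 36 36 36 ∥ 72 89 85 b0.
Inner hash: sum = 224+235+54+54+54+114+137+133+176 = 1181 → 04 9d.
Outer input = (K'⊕opad) ∥ inner = 8a 81 5c 5c 5c ∥ 04 9d.
Outer hash (tag): sum = 138+129+92+92+92+4+157 = 704 → 02 c0.

02c0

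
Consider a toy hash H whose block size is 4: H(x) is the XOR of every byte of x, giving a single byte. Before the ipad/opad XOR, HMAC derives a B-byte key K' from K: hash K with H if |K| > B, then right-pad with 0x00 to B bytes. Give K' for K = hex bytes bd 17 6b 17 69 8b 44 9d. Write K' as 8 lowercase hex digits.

|K| = 8 > B = 4, so first hash the key.
H(K): XOR bd⊕17⊕6b⊕17⊕69⊕8b⊕44⊕9d = ed.
Zero-pad H(K) = ed to 4 bytes: K' = ed 00 00 00.

ed000000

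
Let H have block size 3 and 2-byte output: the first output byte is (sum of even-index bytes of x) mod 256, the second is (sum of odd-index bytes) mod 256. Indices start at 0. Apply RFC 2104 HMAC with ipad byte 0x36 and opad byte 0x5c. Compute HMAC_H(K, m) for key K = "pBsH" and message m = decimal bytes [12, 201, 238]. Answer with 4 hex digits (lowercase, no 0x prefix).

d1aa

Key "pBsH" = 70 42 73 48 is 4 bytes > B = 3, so hash it first: H(key) = e3 8a, then zero-pad to 3 bytes: K' = e3 8a 00.
K' ⊕ ipad = d5 bc 36.  K' ⊕ opad = bf d6 5c.
Inner input = (K'⊕ipad) ∥ m = d5 bc 36 ∥ 0c c9 ee.
Inner hash: even-index sum = 468 mod 256 = 212; odd-index sum = 438 mod 256 = 182 → d4 b6.
Outer input = (K'⊕opad) ∥ inner = bf d6 5c ∥ d4 b6.
Outer hash (tag): even-index sum = 465 mod 256 = 209; odd-index sum = 426 mod 256 = 170 → d1 aa.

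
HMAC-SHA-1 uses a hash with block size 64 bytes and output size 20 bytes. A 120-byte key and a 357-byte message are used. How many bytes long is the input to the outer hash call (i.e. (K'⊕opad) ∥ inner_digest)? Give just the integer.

84

Key is 120 > 64 bytes, so it is hashed to 20 bytes then zero-padded to 64: |K'| = 64.
Outer input = (K'⊕opad) ∥ H(inner) → 64 + 20 = 84 bytes.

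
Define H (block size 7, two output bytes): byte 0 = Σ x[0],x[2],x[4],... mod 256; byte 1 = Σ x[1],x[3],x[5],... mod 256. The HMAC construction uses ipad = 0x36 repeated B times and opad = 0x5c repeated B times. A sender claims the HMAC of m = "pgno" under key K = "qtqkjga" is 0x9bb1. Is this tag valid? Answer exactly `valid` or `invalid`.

valid

Key "qtqkjga" = 71 74 71 6b 6a 67 61 is exactly B = 7 bytes: K' = 71 74 71 6b 6a 67 61.
K' ⊕ ipad = 47 42 47 5d 5c 51 57; K' ⊕ opad = 2d 28 2d 37 36 3b 3d.
Inner hash: even-index sum = 535 mod 256 = 23; odd-index sum = 462 mod 256 = 206 → 17 ce.
Outer hash (recomputed tag): even-index sum = 411 mod 256 = 155; odd-index sum = 177 mod 256 = 177 → 9b b1.
Recomputed tag = 9bb1; claimed = 9bb1 → match.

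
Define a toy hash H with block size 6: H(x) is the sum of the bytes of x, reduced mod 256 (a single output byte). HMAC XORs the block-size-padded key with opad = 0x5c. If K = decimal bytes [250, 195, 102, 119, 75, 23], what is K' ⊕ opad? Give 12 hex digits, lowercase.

Key decimal bytes [250, 195, 102, 119, 75, 23] = fa c3 66 77 4b 17 is exactly B = 6 bytes: K' = fa c3 66 77 4b 17.
XOR each byte with 0x5c: fa⊕5c=a6, c3⊕5c=9f, 66⊕5c=3a, 77⊕5c=2b, 4b⊕5c=17, 17⊕5c=4b.

a69f3a2b174b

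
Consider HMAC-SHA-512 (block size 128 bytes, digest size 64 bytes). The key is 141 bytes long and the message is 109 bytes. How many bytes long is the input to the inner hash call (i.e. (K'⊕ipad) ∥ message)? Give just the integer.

237

Key is 141 > 128 bytes, so it is hashed to 64 bytes then zero-padded to 128: |K'| = 128.
Inner input = (K'⊕ipad) ∥ m → 128 + 109 = 237 bytes.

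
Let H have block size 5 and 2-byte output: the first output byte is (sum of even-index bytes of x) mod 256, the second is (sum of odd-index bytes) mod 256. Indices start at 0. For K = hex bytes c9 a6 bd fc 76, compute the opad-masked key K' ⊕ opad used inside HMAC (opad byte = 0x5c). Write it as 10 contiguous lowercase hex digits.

95fae1a02a

Key hex bytes c9 a6 bd fc 76 is exactly B = 5 bytes: K' = c9 a6 bd fc 76.
XOR each byte with 0x5c: c9⊕5c=95, a6⊕5c=fa, bd⊕5c=e1, fc⊕5c=a0, 76⊕5c=2a.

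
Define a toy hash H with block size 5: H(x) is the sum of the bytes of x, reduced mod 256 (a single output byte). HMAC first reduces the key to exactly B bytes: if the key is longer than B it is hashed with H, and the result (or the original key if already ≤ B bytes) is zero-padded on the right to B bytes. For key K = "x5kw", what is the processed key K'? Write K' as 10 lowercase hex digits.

78356b7700

Key "x5kw" = 78 35 6b 77 is 4 bytes ≤ B = 5; zero-pad to 5 bytes: K' = 78 35 6b 77 00.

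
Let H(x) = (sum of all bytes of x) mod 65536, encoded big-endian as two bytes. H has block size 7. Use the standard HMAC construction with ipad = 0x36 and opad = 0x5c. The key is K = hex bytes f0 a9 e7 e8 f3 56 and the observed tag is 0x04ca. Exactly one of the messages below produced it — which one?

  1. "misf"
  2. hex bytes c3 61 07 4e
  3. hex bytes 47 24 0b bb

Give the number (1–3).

Key hex bytes f0 a9 e7 e8 f3 56 is 6 bytes ≤ B = 7; zero-pad to 7 bytes: K' = f0 a9 e7 e8 f3 56 00.
K' ⊕ ipad = c6 9f d1 de c5 60 36; K' ⊕ opad = ac f5 bb b4 af 0a 5c.
m1: inner = H(c6 9f d1 de c5 60 36 6d 69 73 66) = 06 1e; tag = H(ac f5 bb b4 af 0a 5c 06 1e) = 0449
m2: inner = H(c6 9f d1 de c5 60 36 c3 61 07 4e) = 05 e8; tag = H(ac f5 bb b4 af 0a 5c 05 e8) = 0512
m3: inner = H(c6 9f d1 de c5 60 36 47 24 0b bb) = 05 a0; tag = H(ac f5 bb b4 af 0a 5c 05 a0) = 04ca ← matches

3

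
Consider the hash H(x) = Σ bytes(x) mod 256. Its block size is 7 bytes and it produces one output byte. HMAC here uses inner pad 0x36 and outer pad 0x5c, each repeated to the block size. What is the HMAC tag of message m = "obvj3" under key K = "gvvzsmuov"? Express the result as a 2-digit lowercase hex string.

dc

Key "gvvzsmuov" = 67 76 76 7a 73 6d 75 6f 76 is 9 bytes > B = 7, so hash it first: H(key) = 07, then zero-pad to 7 bytes: K' = 07 00 00 00 00 00 00.
K' ⊕ ipad = 31 36 36 36 36 36 36.  K' ⊕ opad = 5b 5c 5c 5c 5c 5c 5c.
Inner input = (K'⊕ipad) ∥ m = 31 36 36 36 36 36 36 ∥ 6f 62 76 6a 33.
Inner hash: sum = 49+54+54+54+54+54+54+111+98+118+106+51 = 857; mod 256 = 89 → 59.
Outer input = (K'⊕opad) ∥ inner = 5b 5c 5c 5c 5c 5c 5c ∥ 59.
Outer hash (tag): sum = 91+92+92+92+92+92+92+89 = 732; mod 256 = 220 → dc.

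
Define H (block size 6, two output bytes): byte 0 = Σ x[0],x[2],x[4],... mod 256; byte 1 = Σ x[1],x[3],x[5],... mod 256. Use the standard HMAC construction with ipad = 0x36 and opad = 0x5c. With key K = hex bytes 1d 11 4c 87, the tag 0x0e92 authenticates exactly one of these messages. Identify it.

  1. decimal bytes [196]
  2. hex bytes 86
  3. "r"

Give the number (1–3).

2

Key hex bytes 1d 11 4c 87 is 4 bytes ≤ B = 6; zero-pad to 6 bytes: K' = 1d 11 4c 87 00 00.
K' ⊕ ipad = 2b 27 7a b1 36 36; K' ⊕ opad = 41 4d 10 db 5c 5c.
m1: inner = H(2b 27 7a b1 36 36 c4) = 9f 0e; tag = H(41 4d 10 db 5c 5c 9f 0e) = 4c92
m2: inner = H(2b 27 7a b1 36 36 86) = 61 0e; tag = H(41 4d 10 db 5c 5c 61 0e) = 0e92 ← matches
m3: inner = H(2b 27 7a b1 36 36 72) = 4d 0e; tag = H(41 4d 10 db 5c 5c 4d 0e) = fa92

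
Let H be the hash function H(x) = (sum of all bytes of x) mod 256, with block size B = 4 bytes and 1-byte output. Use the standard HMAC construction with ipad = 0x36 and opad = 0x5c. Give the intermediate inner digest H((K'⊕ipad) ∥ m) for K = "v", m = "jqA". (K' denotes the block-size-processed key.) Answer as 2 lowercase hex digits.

Key "v" = 76 is 1 byte ≤ B = 4; zero-pad to 4 bytes: K' = 76 00 00 00.
K' ⊕ ipad = 40 36 36 36.
Inner input = 40 36 36 36 ∥ 6a 71 41.
Inner hash: sum = 64+54+54+54+106+113+65 = 510; mod 256 = 254 → fe.

fe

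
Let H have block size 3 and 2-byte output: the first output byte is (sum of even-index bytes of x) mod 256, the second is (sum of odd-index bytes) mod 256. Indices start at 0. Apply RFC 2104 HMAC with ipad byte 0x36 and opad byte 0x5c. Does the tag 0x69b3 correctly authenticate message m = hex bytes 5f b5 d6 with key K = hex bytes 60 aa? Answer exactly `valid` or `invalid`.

Key hex bytes 60 aa is 2 bytes ≤ B = 3; zero-pad to 3 bytes: K' = 60 aa 00.
K' ⊕ ipad = 56 9c 36; K' ⊕ opad = 3c f6 5c.
Inner hash: even-index sum = 321 mod 256 = 65; odd-index sum = 465 mod 256 = 209 → 41 d1.
Outer hash (recomputed tag): even-index sum = 361 mod 256 = 105; odd-index sum = 311 mod 256 = 55 → 69 37.
Recomputed tag = 6937; claimed = 69b3 → mismatch.

invalid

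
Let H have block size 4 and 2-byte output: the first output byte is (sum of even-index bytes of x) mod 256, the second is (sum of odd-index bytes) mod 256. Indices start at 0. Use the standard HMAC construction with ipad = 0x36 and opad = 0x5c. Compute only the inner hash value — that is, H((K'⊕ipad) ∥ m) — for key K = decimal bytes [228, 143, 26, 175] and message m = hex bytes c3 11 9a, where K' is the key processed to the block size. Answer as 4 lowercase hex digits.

5b63

Key decimal bytes [228, 143, 26, 175] = e4 8f 1a af is exactly B = 4 bytes: K' = e4 8f 1a af.
K' ⊕ ipad = d2 b9 2c 99.
Inner input = d2 b9 2c 99 ∥ c3 11 9a.
Inner hash: even-index sum = 603 mod 256 = 91; odd-index sum = 355 mod 256 = 99 → 5b 63.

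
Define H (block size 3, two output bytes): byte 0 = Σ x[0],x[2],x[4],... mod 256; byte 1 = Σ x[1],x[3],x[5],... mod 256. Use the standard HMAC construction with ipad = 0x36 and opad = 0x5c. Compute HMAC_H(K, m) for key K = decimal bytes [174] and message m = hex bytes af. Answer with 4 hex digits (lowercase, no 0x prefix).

332a

Key decimal bytes [174] = ae is 1 byte ≤ B = 3; zero-pad to 3 bytes: K' = ae 00 00.
K' ⊕ ipad = 98 36 36.  K' ⊕ opad = f2 5c 5c.
Inner input = (K'⊕ipad) ∥ m = 98 36 36 ∥ af.
Inner hash: even-index sum = 206 mod 256 = 206; odd-index sum = 229 mod 256 = 229 → ce e5.
Outer input = (K'⊕opad) ∥ inner = f2 5c 5c ∥ ce e5.
Outer hash (tag): even-index sum = 563 mod 256 = 51; odd-index sum = 298 mod 256 = 42 → 33 2a.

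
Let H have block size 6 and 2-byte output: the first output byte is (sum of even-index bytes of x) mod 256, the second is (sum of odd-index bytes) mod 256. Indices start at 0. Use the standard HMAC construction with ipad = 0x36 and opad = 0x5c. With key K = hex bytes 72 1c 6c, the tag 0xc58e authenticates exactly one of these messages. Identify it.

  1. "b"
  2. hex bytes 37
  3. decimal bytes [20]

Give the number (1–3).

2

Key hex bytes 72 1c 6c is 3 bytes ≤ B = 6; zero-pad to 6 bytes: K' = 72 1c 6c 00 00 00.
K' ⊕ ipad = 44 2a 5a 36 36 36; K' ⊕ opad = 2e 40 30 5c 5c 5c.
m1: inner = H(44 2a 5a 36 36 36 62) = 36 96; tag = H(2e 40 30 5c 5c 5c 36 96) = f08e
m2: inner = H(44 2a 5a 36 36 36 37) = 0b 96; tag = H(2e 40 30 5c 5c 5c 0b 96) = c58e ← matches
m3: inner = H(44 2a 5a 36 36 36 14) = e8 96; tag = H(2e 40 30 5c 5c 5c e8 96) = a28e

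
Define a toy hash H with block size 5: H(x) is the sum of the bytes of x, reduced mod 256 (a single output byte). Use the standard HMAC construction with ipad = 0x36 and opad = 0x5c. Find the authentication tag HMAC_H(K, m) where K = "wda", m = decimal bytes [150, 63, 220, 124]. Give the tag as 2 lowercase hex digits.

Key "wda" = 77 64 61 is 3 bytes ≤ B = 5; zero-pad to 5 bytes: K' = 77 64 61 00 00.
K' ⊕ ipad = 41 52 57 36 36.  K' ⊕ opad = 2b 38 3d 5c 5c.
Inner input = (K'⊕ipad) ∥ m = 41 52 57 36 36 ∥ 96 3f dc 7c.
Inner hash: sum = 65+82+87+54+54+150+63+220+124 = 899; mod 256 = 131 → 83.
Outer input = (K'⊕opad) ∥ inner = 2b 38 3d 5c 5c ∥ 83.
Outer hash (tag): sum = 43+56+61+92+92+131 = 475; mod 256 = 219 → db.

db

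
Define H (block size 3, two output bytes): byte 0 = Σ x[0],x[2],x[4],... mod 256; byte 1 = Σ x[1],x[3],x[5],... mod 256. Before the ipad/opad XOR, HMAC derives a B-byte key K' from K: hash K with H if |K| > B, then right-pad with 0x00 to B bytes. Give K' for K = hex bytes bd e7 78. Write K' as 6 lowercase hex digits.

bde778

Key hex bytes bd e7 78 is exactly B = 3 bytes: K' = bd e7 78.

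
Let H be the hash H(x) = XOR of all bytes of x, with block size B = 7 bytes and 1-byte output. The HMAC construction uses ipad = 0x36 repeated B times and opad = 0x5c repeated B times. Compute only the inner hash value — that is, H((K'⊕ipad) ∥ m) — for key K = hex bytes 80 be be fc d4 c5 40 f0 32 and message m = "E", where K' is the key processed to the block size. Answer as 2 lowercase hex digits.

Key hex bytes 80 be be fc d4 c5 40 f0 32 is 9 bytes > B = 7, so hash it first: H(key) = ef, then zero-pad to 7 bytes: K' = ef 00 00 00 00 00 00.
K' ⊕ ipad = d9 36 36 36 36 36 36.
Inner input = d9 36 36 36 36 36 36 ∥ 45.
Inner hash: XOR d9⊕36⊕36⊕36⊕36⊕36⊕36⊕45 = 9c.

9c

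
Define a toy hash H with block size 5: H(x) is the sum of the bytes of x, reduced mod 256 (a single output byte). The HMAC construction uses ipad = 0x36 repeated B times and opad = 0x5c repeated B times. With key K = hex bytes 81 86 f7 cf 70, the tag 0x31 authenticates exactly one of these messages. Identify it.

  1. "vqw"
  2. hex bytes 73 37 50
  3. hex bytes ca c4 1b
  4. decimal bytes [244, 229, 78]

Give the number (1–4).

Key hex bytes 81 86 f7 cf 70 is exactly B = 5 bytes: K' = 81 86 f7 cf 70.
K' ⊕ ipad = b7 b0 c1 f9 46; K' ⊕ opad = dd da ab 93 2c.
m1: inner = H(b7 b0 c1 f9 46 76 71 77) = c5; tag = H(dd da ab 93 2c c5) = e6
m2: inner = H(b7 b0 c1 f9 46 73 37 50) = 61; tag = H(dd da ab 93 2c 61) = 82
m3: inner = H(b7 b0 c1 f9 46 ca c4 1b) = 10; tag = H(dd da ab 93 2c 10) = 31 ← matches
m4: inner = H(b7 b0 c1 f9 46 f4 e5 4e) = 8e; tag = H(dd da ab 93 2c 8e) = af

3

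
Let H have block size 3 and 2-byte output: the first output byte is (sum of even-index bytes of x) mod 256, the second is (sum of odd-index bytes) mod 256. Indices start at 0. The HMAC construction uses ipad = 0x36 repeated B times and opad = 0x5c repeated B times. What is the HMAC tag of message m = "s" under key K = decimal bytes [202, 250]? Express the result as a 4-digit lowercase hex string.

Key decimal bytes [202, 250] = ca fa is 2 bytes ≤ B = 3; zero-pad to 3 bytes: K' = ca fa 00.
K' ⊕ ipad = fc cc 36.  K' ⊕ opad = 96 a6 5c.
Inner input = (K'⊕ipad) ∥ m = fc cc 36 ∥ 73.
Inner hash: even-index sum = 306 mod 256 = 50; odd-index sum = 319 mod 256 = 63 → 32 3f.
Outer input = (K'⊕opad) ∥ inner = 96 a6 5c ∥ 32 3f.
Outer hash (tag): even-index sum = 305 mod 256 = 49; odd-index sum = 216 mod 256 = 216 → 31 d8.

31d8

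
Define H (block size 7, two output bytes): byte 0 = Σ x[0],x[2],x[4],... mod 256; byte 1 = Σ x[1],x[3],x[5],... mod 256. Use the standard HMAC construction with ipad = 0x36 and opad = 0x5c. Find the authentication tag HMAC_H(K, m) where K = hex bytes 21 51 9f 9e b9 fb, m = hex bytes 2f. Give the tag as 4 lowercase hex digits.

8cfb

Key hex bytes 21 51 9f 9e b9 fb is 6 bytes ≤ B = 7; zero-pad to 7 bytes: K' = 21 51 9f 9e b9 fb 00.
K' ⊕ ipad = 17 67 a9 a8 8f cd 36.  K' ⊕ opad = 7d 0d c3 c2 e5 a7 5c.
Inner input = (K'⊕ipad) ∥ m = 17 67 a9 a8 8f cd 36 ∥ 2f.
Inner hash: even-index sum = 389 mod 256 = 133; odd-index sum = 523 mod 256 = 11 → 85 0b.
Outer input = (K'⊕opad) ∥ inner = 7d 0d c3 c2 e5 a7 5c ∥ 85 0b.
Outer hash (tag): even-index sum = 652 mod 256 = 140; odd-index sum = 507 mod 256 = 251 → 8c fb.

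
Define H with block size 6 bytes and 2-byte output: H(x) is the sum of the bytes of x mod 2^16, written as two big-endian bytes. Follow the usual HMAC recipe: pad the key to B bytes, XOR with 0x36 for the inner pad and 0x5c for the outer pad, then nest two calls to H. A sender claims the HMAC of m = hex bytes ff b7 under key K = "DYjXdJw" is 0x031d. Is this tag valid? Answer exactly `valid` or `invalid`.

Key "DYjXdJw" = 44 59 6a 58 64 4a 77 is 7 bytes > B = 6, so hash it first: H(key) = 02 84, then zero-pad to 6 bytes: K' = 02 84 00 00 00 00.
K' ⊕ ipad = 34 b2 36 36 36 36; K' ⊕ opad = 5e d8 5c 5c 5c 5c.
Inner hash: sum = 52+178+54+54+54+54+255+183 = 884 → 03 74.
Outer hash (recomputed tag): sum = 94+216+92+92+92+92+3+116 = 797 → 03 1d.
Recomputed tag = 031d; claimed = 031d → match.

valid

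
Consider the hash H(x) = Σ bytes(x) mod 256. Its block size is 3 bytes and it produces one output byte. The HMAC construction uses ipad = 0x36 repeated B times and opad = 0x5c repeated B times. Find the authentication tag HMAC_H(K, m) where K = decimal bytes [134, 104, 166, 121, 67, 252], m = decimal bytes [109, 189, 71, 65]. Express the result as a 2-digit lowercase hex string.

60

Key decimal bytes [134, 104, 166, 121, 67, 252] = 86 68 a6 79 43 fc is 6 bytes > B = 3, so hash it first: H(key) = 4c, then zero-pad to 3 bytes: K' = 4c 00 00.
K' ⊕ ipad = 7a 36 36.  K' ⊕ opad = 10 5c 5c.
Inner input = (K'⊕ipad) ∥ m = 7a 36 36 ∥ 6d bd 47 41.
Inner hash: sum = 122+54+54+109+189+71+65 = 664; mod 256 = 152 → 98.
Outer input = (K'⊕opad) ∥ inner = 10 5c 5c ∥ 98.
Outer hash (tag): sum = 16+92+92+152 = 352; mod 256 = 96 → 60.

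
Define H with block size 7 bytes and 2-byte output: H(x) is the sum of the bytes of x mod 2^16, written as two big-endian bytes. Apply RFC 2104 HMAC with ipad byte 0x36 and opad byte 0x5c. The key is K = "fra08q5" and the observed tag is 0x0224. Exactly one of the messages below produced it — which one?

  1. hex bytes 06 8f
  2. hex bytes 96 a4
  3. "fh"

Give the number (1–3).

Key "fra08q5" = 66 72 61 30 38 71 35 is exactly B = 7 bytes: K' = 66 72 61 30 38 71 35.
K' ⊕ ipad = 50 44 57 06 0e 47 03; K' ⊕ opad = 3a 2e 3d 6c 64 2d 69.
m1: inner = H(50 44 57 06 0e 47 03 06 8f) = 01 de; tag = H(3a 2e 3d 6c 64 2d 69 01 de) = 02ea
m2: inner = H(50 44 57 06 0e 47 03 96 a4) = 02 83; tag = H(3a 2e 3d 6c 64 2d 69 02 83) = 0290
m3: inner = H(50 44 57 06 0e 47 03 66 68) = 02 17; tag = H(3a 2e 3d 6c 64 2d 69 02 17) = 0224 ← matches

3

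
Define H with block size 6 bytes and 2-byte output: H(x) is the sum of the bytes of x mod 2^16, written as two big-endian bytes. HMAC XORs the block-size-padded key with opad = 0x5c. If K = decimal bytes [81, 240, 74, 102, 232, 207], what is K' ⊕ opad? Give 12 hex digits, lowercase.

Key decimal bytes [81, 240, 74, 102, 232, 207] = 51 f0 4a 66 e8 cf is exactly B = 6 bytes: K' = 51 f0 4a 66 e8 cf.
XOR each byte with 0x5c: 51⊕5c=0d, f0⊕5c=ac, 4a⊕5c=16, 66⊕5c=3a, e8⊕5c=b4, cf⊕5c=93.

0dac163ab493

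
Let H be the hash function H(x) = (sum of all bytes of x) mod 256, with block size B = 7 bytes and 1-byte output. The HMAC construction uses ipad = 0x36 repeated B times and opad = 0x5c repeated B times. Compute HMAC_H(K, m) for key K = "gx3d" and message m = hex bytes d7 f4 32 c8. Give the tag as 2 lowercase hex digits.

Key "gx3d" = 67 78 33 64 is 4 bytes ≤ B = 7; zero-pad to 7 bytes: K' = 67 78 33 64 00 00 00.
K' ⊕ ipad = 51 4e 05 52 36 36 36.  K' ⊕ opad = 3b 24 6f 38 5c 5c 5c.
Inner input = (K'⊕ipad) ∥ m = 51 4e 05 52 36 36 36 ∥ d7 f4 32 c8.
Inner hash: sum = 81+78+5+82+54+54+54+215+244+50+200 = 1117; mod 256 = 93 → 5d.
Outer input = (K'⊕opad) ∥ inner = 3b 24 6f 38 5c 5c 5c ∥ 5d.
Outer hash (tag): sum = 59+36+111+56+92+92+92+93 = 631; mod 256 = 119 → 77.

77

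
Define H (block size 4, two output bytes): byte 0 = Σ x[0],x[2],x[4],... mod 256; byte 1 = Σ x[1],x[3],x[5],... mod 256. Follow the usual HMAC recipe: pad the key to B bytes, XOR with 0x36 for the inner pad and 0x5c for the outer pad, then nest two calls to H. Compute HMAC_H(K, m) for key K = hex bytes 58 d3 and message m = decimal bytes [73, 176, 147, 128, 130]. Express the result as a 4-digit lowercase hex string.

6236

Key hex bytes 58 d3 is 2 bytes ≤ B = 4; zero-pad to 4 bytes: K' = 58 d3 00 00.
K' ⊕ ipad = 6e e5 36 36.  K' ⊕ opad = 04 8f 5c 5c.
Inner input = (K'⊕ipad) ∥ m = 6e e5 36 36 ∥ 49 b0 93 80 82.
Inner hash: even-index sum = 514 mod 256 = 2; odd-index sum = 587 mod 256 = 75 → 02 4b.
Outer input = (K'⊕opad) ∥ inner = 04 8f 5c 5c ∥ 02 4b.
Outer hash (tag): even-index sum = 98 mod 256 = 98; odd-index sum = 310 mod 256 = 54 → 62 36.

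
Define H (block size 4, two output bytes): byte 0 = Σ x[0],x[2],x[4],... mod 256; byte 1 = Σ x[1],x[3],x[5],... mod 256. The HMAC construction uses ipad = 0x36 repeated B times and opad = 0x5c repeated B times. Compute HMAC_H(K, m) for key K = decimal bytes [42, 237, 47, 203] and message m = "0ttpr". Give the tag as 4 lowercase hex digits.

Key decimal bytes [42, 237, 47, 203] = 2a ed 2f cb is exactly B = 4 bytes: K' = 2a ed 2f cb.
K' ⊕ ipad = 1c db 19 fd.  K' ⊕ opad = 76 b1 73 97.
Inner input = (K'⊕ipad) ∥ m = 1c db 19 fd ∥ 30 74 74 70 72.
Inner hash: even-index sum = 331 mod 256 = 75; odd-index sum = 700 mod 256 = 188 → 4b bc.
Outer input = (K'⊕opad) ∥ inner = 76 b1 73 97 ∥ 4b bc.
Outer hash (tag): even-index sum = 308 mod 256 = 52; odd-index sum = 516 mod 256 = 4 → 34 04.

3404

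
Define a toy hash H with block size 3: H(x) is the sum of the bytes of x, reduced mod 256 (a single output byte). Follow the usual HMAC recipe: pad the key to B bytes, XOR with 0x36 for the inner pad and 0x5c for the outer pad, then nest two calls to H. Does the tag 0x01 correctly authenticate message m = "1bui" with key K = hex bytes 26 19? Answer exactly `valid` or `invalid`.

valid

Key hex bytes 26 19 is 2 bytes ≤ B = 3; zero-pad to 3 bytes: K' = 26 19 00.
K' ⊕ ipad = 10 2f 36; K' ⊕ opad = 7a 45 5c.
Inner hash: sum = 16+47+54+49+98+117+105 = 486; mod 256 = 230 → e6.
Outer hash (recomputed tag): sum = 122+69+92+230 = 513; mod 256 = 1 → 01.
Recomputed tag = 01; claimed = 01 → match.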